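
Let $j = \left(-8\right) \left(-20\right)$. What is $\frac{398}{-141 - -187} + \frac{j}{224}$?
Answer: $\frac{1508}{161} \approx 9.3665$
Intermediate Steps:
$j = 160$
$\frac{398}{-141 - -187} + \frac{j}{224} = \frac{398}{-141 - -187} + \frac{160}{224} = \frac{398}{-141 + 187} + 160 \cdot \frac{1}{224} = \frac{398}{46} + \frac{5}{7} = 398 \cdot \frac{1}{46} + \frac{5}{7} = \frac{199}{23} + \frac{5}{7} = \frac{1508}{161}$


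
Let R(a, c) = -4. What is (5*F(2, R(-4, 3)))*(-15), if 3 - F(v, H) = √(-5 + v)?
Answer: -225 + 75*I*√3 ≈ -225.0 + 129.9*I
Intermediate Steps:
F(v, H) = 3 - √(-5 + v)
(5*F(2, R(-4, 3)))*(-15) = (5*(3 - √(-5 + 2)))*(-15) = (5*(3 - √(-3)))*(-15) = (5*(3 - I*√3))*(-15) = (15 - 5*I*√3)*(-15) = -225 + 75*I*√3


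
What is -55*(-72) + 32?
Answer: 3992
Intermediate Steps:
-55*(-72) + 32 = 3960 + 32 = 3992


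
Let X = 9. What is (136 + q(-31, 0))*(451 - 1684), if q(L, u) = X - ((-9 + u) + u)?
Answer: -189882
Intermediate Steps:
q(L, u) = 18 - 2*u (q(L, u) = 9 - ((-9 + u) + u) = 9 - (-9 + 2*u) = 9 + (9 - 2*u) = 18 - 2*u)
(136 + q(-31, 0))*(451 - 1684) = (136 + (18 - 2*0))*(451 - 1684) = (136 + (18 + 0))*(-1233) = (136 + 18)*(-1233) = 154*(-1233) = -189882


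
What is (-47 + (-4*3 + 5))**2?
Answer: 2916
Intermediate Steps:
(-47 + (-4*3 + 5))**2 = (-47 + (-12 + 5))**2 = (-47 - 7)**2 = (-54)**2 = 2916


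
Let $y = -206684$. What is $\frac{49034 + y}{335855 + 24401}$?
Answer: $- \frac{78825}{180128} \approx -0.43761$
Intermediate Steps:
$\frac{49034 + y}{335855 + 24401} = \frac{49034 - 206684}{335855 + 24401} = - \frac{157650}{360256} = \left(-157650\right) \frac{1}{360256} = - \frac{78825}{180128}$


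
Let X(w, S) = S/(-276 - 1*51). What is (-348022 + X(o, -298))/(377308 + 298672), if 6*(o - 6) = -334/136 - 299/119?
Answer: -28450724/55261365 ≈ -0.51484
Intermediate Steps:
o = 14771/2856 (o = 6 + (-334/136 - 299/119)/6 = 6 + (-334*1/136 - 299*1/119)/6 = 6 + (-167/68 - 299/119)/6 = 6 + (1/6)*(-2365/476) = 6 - 2365/2856 = 14771/2856 ≈ 5.1719)
X(w, S) = -S/327 (X(w, S) = S/(-276 - 51) = S/(-327) = S*(-1/327) = -S/327)
(-348022 + X(o, -298))/(377308 + 298672) = (-348022 - 1/327*(-298))/(377308 + 298672) = (-348022 + 298/327)/675980 = -113802896/327*1/675980 = -28450724/55261365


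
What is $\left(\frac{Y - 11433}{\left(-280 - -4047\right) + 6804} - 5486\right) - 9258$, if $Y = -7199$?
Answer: $- \frac{155877456}{10571} \approx -14746.0$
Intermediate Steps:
$\left(\frac{Y - 11433}{\left(-280 - -4047\right) + 6804} - 5486\right) - 9258 = \left(\frac{-7199 - 11433}{\left(-280 - -4047\right) + 6804} - 5486\right) - 9258 = \left(- \frac{18632}{\left(-280 + 4047\right) + 6804} - 5486\right) - 9258 = \left(- \frac{18632}{3767 + 6804} - 5486\right) - 9258 = \left(- \frac{18632}{10571} - 5486\right) - 9258 = - \frac{58011138}{10571} - 9258 = - \frac{155877456}{10571}$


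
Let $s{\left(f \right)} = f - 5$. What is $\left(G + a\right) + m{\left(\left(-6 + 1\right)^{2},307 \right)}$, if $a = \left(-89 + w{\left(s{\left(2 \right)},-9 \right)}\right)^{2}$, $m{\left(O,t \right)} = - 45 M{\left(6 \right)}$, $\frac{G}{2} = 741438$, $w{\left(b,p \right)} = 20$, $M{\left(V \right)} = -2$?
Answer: $1487727$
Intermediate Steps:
$s{\left(f \right)} = -5 + f$
$G = 1482876$ ($G = 2 \cdot 741438 = 1482876$)
$m{\left(O,t \right)} = 90$ ($m{\left(O,t \right)} = \left(-45\right) \left(-2\right) = 90$)
$a = 4761$ ($a = \left(-89 + 20\right)^{2} = \left(-69\right)^{2} = 4761$)
$\left(G + a\right) + m{\left(\left(-6 + 1\right)^{2},307 \right)} = \left(1482876 + 4761\right) + 90 = 1487637 + 90 = 1487727$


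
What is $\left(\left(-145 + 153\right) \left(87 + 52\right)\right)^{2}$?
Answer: $1236544$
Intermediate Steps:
$\left(\left(-145 + 153\right) \left(87 + 52\right)\right)^{2} = \left(8 \cdot 139\right)^{2} = 1112^{2} = 1236544$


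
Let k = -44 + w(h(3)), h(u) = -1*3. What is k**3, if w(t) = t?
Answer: -103823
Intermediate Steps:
h(u) = -3
k = -47 (k = -44 - 3 = -47)
k**3 = (-47)**3 = -103823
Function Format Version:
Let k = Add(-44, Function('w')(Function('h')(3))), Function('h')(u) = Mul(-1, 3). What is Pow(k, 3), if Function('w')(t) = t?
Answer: -103823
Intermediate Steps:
Function('h')(u) = -3
k = -47 (k = Add(-44, -3) = -47)
Pow(k, 3) = Pow(-47, 3) = -103823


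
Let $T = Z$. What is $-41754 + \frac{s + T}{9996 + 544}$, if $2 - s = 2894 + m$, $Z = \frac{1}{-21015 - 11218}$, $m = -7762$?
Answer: $- \frac{14185172453571}{339735820} \approx -41754.0$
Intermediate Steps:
$Z = - \frac{1}{32233}$ ($Z = \frac{1}{-32233} = - \frac{1}{32233} \approx -3.1024 \cdot 10^{-5}$)
$T = - \frac{1}{32233} \approx -3.1024 \cdot 10^{-5}$
$s = 4870$ ($s = 2 - \left(2894 - 7762\right) = 2 - -4868 = 2 + 4868 = 4870$)
$-41754 + \frac{s + T}{9996 + 544} = -41754 + \frac{4870 - \frac{1}{32233}}{9996 + 544} = -41754 + \frac{156974709}{32233 \cdot 10540} = -41754 + \frac{156974709}{32233} \cdot \frac{1}{10540} = -41754 + \frac{156974709}{339735820} = - \frac{14185172453571}{339735820}$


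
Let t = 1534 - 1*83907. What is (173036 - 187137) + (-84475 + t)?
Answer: -180949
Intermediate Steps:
t = -82373 (t = 1534 - 83907 = -82373)
(173036 - 187137) + (-84475 + t) = (173036 - 187137) + (-84475 - 82373) = -14101 - 166848 = -180949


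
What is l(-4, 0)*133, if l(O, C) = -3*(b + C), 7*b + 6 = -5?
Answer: 627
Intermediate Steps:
b = -11/7 (b = -6/7 + (1/7)*(-5) = -6/7 - 5/7 = -11/7 ≈ -1.5714)
l(O, C) = 33/7 - 3*C (l(O, C) = -3*(-11/7 + C) = 33/7 - 3*C)
l(-4, 0)*133 = (33/7 - 3*0)*133 = (33/7 + 0)*133 = (33/7)*133 = 627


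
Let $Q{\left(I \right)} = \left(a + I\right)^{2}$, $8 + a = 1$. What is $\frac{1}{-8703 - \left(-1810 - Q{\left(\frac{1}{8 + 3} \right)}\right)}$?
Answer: $- \frac{121}{828277} \approx -0.00014609$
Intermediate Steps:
$a = -7$ ($a = -8 + 1 = -7$)
$Q{\left(I \right)} = \left(-7 + I\right)^{2}$
$\frac{1}{-8703 - \left(-1810 - Q{\left(\frac{1}{8 + 3} \right)}\right)} = \frac{1}{-8703 + \left(\left(\left(-7 + \frac{1}{8 + 3}\right)^{2} + 2394\right) - 584\right)} = \frac{1}{-8703 + \left(\left(\left(-7 + \frac{1}{11}\right)^{2} + 2394\right) - 584\right)} = \frac{1}{-8703 + \left(\left(\left(- \frac{76}{11}\right)^{2} + 2394\right) - 584\right)} = \frac{1}{-8703 + \left(\left(\frac{5776}{121} + 2394\right) - 584\right)} = \frac{1}{-8703 + \left(\frac{295450}{121} - 584\right)} = \frac{1}{-8703 + \frac{224786}{121}} = \frac{1}{- \frac{828277}{121}} = - \frac{121}{828277}$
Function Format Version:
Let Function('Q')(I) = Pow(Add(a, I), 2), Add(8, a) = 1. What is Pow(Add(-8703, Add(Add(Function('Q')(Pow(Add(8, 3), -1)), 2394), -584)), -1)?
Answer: Rational(-121, 828277) ≈ -0.00014609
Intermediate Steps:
a = -7 (a = Add(-8, 1) = -7)
Function('Q')(I) = Pow(Add(-7, I), 2)
Pow(Add(-8703, Add(Add(Function('Q')(Pow(Add(8, 3), -1)), 2394), -584)), -1) = Pow(Add(-8703, Add(Add(Pow(Add(-7, Pow(Add(8, 3), -1)), 2), 2394), -584)), -1) = Pow(Add(-8703, Add(Add(Pow(Add(-7, Pow(11, -1)), 2), 2394), -584)), -1) = Pow(Add(-8703, Add(Add(Pow(Add(-7, Rational(1, 11)), 2), 2394), -584)), -1) = Pow(Add(-8703, Add(Add(Pow(Rational(-76, 11), 2), 2394), -584)), -1) = Pow(Add(-8703, Add(Add(Rational(5776, 121), 2394), -584)), -1) = Pow(Add(-8703, Add(Rational(295450, 121), -584)), -1) = Pow(Add(-8703, Rational(224786, 121)), -1) = Pow(Rational(-828277, 121), -1) = Rational(-121, 828277)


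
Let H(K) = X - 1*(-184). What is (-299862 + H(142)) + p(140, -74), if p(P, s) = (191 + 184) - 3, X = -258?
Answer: -299564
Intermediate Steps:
p(P, s) = 372 (p(P, s) = 375 - 3 = 372)
H(K) = -74 (H(K) = -258 - 1*(-184) = -258 + 184 = -74)
(-299862 + H(142)) + p(140, -74) = (-299862 - 74) + 372 = -299936 + 372 = -299564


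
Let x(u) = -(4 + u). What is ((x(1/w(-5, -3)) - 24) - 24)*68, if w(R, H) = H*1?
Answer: -10540/3 ≈ -3513.3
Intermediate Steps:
w(R, H) = H
x(u) = -4 - u
((x(1/w(-5, -3)) - 24) - 24)*68 = (((-4 - 1/(-3)) - 24) - 24)*68 = (((-4 - 1*(-⅓)) - 24) - 24)*68 = (((-4 + ⅓) - 24) - 24)*68 = ((-11/3 - 24) - 24)*68 = (-83/3 - 24)*68 = -155/3*68 = -10540/3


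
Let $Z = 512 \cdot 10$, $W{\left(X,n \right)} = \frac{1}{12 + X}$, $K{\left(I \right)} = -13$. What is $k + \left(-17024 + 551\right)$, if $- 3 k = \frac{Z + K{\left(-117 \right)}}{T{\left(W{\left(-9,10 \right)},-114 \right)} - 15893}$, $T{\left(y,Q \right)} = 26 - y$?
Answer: $- \frac{784142639}{47602} \approx -16473.0$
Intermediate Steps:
$Z = 5120$
$k = \frac{5107}{47602}$ ($k = - \frac{\left(5120 - 13\right) \frac{1}{\left(26 - \frac{1}{12 - 9}\right) - 15893}}{3} = - \frac{5107 \frac{1}{\left(26 - \frac{1}{3}\right) - 15893}}{3} = - \frac{5107 \frac{1}{\frac{77}{3} - 15893}}{3} = - \frac{5107 \frac{1}{- \frac{47602}{3}}}{3} = - \frac{5107 \left(- \frac{3}{47602}\right)}{3} = \left(- \frac{1}{3}\right) \left(- \frac{15321}{47602}\right) = \frac{5107}{47602} \approx 0.10729$)
$k + \left(-17024 + 551\right) = \frac{5107}{47602} + \left(-17024 + 551\right) = \frac{5107}{47602} - 16473 = - \frac{784142639}{47602}$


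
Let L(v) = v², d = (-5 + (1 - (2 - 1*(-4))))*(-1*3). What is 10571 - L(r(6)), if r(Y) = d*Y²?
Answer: -1155829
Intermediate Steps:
d = 30 (d = (-5 + (1 - (2 + 4)))*(-3) = (-5 + (1 - 1*6))*(-3) = (-5 + (1 - 6))*(-3) = (-5 - 5)*(-3) = -10*(-3) = 30)
r(Y) = 30*Y²
10571 - L(r(6)) = 10571 - (30*6²)² = 10571 - (30*36)² = 10571 - 1*1080² = 10571 - 1*1166400 = 10571 - 1166400 = -1155829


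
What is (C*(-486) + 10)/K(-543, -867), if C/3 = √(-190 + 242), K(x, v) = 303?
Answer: 10/303 - 972*√13/101 ≈ -34.666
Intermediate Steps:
C = 6*√13 (C = 3*√(-190 + 242) = 3*√52 = 3*(2*√13) = 6*√13 ≈ 21.633)
(C*(-486) + 10)/K(-543, -867) = ((6*√13)*(-486) + 10)/303 = (-2916*√13 + 10)*(1/303) = (10 - 2916*√13)*(1/303) = 10/303 - 972*√13/101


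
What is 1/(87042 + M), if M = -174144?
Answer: -1/87102 ≈ -1.1481e-5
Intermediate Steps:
1/(87042 + M) = 1/(87042 - 174144) = 1/(-87102) = -1/87102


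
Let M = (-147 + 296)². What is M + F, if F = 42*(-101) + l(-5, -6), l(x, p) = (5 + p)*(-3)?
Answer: 17962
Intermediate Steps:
l(x, p) = -15 - 3*p
F = -4239 (F = 42*(-101) + (-15 - 3*(-6)) = -4242 + (-15 + 18) = -4242 + 3 = -4239)
M = 22201 (M = 149² = 22201)
M + F = 22201 - 4239 = 17962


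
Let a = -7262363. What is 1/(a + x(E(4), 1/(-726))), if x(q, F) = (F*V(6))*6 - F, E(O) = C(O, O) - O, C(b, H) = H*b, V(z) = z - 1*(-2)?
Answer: -726/5272475585 ≈ -1.3770e-7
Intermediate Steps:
V(z) = 2 + z (V(z) = z + 2 = 2 + z)
E(O) = O**2 - O (E(O) = O*O - O = O**2 - O)
x(q, F) = 47*F (x(q, F) = (F*(2 + 6))*6 - F = (F*8)*6 - F = (8*F)*6 - F = 48*F - F = 47*F)
1/(a + x(E(4), 1/(-726))) = 1/(-7262363 + 47/(-726)) = 1/(-7262363 + 47*(-1/726)) = 1/(-7262363 - 47/726) = 1/(-5272475585/726) = -726/5272475585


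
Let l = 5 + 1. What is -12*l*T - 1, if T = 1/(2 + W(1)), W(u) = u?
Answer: -25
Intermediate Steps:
l = 6
T = ⅓ (T = 1/(2 + 1) = 1/3 = ⅓ ≈ 0.33333)
-12*l*T - 1 = -72/3 - 1 = -12*2 - 1 = -24 - 1 = -25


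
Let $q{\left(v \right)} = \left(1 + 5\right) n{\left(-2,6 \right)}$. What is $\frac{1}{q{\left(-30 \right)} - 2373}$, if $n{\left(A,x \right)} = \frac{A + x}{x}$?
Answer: $- \frac{1}{2369} \approx -0.00042212$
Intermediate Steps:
$n{\left(A,x \right)} = \frac{A + x}{x}$
$q{\left(v \right)} = 4$ ($q{\left(v \right)} = \left(1 + 5\right) \frac{-2 + 6}{6} = 6 \cdot \frac{1}{6} \cdot 4 = 6 \cdot \frac{2}{3} = 4$)
$\frac{1}{q{\left(-30 \right)} - 2373} = \frac{1}{4 - 2373} = \frac{1}{-2369} = - \frac{1}{2369}$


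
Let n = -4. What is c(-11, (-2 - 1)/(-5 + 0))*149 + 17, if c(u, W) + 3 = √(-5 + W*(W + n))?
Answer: -430 + 596*I*√11/5 ≈ -430.0 + 395.34*I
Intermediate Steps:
c(u, W) = -3 + √(-5 + W*(-4 + W)) (c(u, W) = -3 + √(-5 + W*(W - 4)) = -3 + √(-5 + W*(-4 + W)))
c(-11, (-2 - 1)/(-5 + 0))*149 + 17 = (-3 + √(-5 + ((-2 - 1)/(-5 + 0))² - 4*(-2 - 1)/(-5 + 0)))*149 + 17 = (-3 + √(-5 + (-3/(-5))² - (-12)/(-5)))*149 + 17 = (-3 + √(-5 + (-3*(-⅕))² - (-12)*(-1)/5))*149 + 17 = (-3 + √(-5 + (⅗)² - 4*⅗))*149 + 17 = (-3 + √(-5 + 9/25 - 12/5))*149 + 17 = (-3 + √(-176/25))*149 + 17 = (-3 + 4*I*√11/5)*149 + 17 = (-447 + 596*I*√11/5) + 17 = -430 + 596*I*√11/5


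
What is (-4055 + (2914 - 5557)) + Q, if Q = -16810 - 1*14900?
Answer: -38408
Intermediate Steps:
Q = -31710 (Q = -16810 - 14900 = -31710)
(-4055 + (2914 - 5557)) + Q = (-4055 + (2914 - 5557)) - 31710 = (-4055 - 2643) - 31710 = -6698 - 31710 = -38408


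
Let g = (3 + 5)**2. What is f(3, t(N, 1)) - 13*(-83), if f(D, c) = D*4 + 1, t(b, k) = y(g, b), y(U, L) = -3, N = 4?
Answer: 1092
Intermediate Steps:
g = 64 (g = 8**2 = 64)
t(b, k) = -3
f(D, c) = 1 + 4*D (f(D, c) = 4*D + 1 = 1 + 4*D)
f(3, t(N, 1)) - 13*(-83) = (1 + 4*3) - 13*(-83) = (1 + 12) + 1079 = 13 + 1079 = 1092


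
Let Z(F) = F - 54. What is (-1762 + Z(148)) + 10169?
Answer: 8501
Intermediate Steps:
Z(F) = -54 + F
(-1762 + Z(148)) + 10169 = (-1762 + (-54 + 148)) + 10169 = (-1762 + 94) + 10169 = -1668 + 10169 = 8501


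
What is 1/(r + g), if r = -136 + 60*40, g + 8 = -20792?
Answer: -1/18536 ≈ -5.3949e-5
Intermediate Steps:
g = -20800 (g = -8 - 20792 = -20800)
r = 2264 (r = -136 + 2400 = 2264)
1/(r + g) = 1/(2264 - 20800) = 1/(-18536) = -1/18536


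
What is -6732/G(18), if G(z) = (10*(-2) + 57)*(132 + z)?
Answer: -1122/925 ≈ -1.2130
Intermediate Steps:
G(z) = 4884 + 37*z (G(z) = (-20 + 57)*(132 + z) = 37*(132 + z) = 4884 + 37*z)
-6732/G(18) = -6732/(4884 + 37*18) = -6732/(4884 + 666) = -6732/5550 = -6732*1/5550 = -1122/925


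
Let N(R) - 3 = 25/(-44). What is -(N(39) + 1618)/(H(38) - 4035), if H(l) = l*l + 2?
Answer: 71299/113916 ≈ 0.62589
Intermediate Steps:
N(R) = 107/44 (N(R) = 3 + 25/(-44) = 3 + 25*(-1/44) = 3 - 25/44 = 107/44)
H(l) = 2 + l² (H(l) = l² + 2 = 2 + l²)
-(N(39) + 1618)/(H(38) - 4035) = -(107/44 + 1618)/((2 + 38²) - 4035) = -71299/(44*((2 + 1444) - 4035)) = -71299/(44*(1446 - 4035)) = -71299/(44*(-2589)) = -71299*(-1)/(44*2589) = -1*(-71299/113916) = 71299/113916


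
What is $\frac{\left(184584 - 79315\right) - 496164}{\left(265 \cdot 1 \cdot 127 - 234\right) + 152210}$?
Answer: $- \frac{390895}{185631} \approx -2.1058$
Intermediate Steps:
$\frac{\left(184584 - 79315\right) - 496164}{\left(265 \cdot 1 \cdot 127 - 234\right) + 152210} = \frac{105269 - 496164}{\left(265 \cdot 127 - 234\right) + 152210} = - \frac{390895}{\left(33655 - 234\right) + 152210} = - \frac{390895}{33421 + 152210} = - \frac{390895}{185631}$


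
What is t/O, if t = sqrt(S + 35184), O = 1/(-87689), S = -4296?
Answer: -526134*sqrt(858) ≈ -1.5411e+7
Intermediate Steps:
O = -1/87689 ≈ -1.1404e-5
t = 6*sqrt(858) (t = sqrt(-4296 + 35184) = sqrt(30888) = 6*sqrt(858) ≈ 175.75)
t/O = (6*sqrt(858))/(-1/87689) = (6*sqrt(858))*(-87689) = -526134*sqrt(858)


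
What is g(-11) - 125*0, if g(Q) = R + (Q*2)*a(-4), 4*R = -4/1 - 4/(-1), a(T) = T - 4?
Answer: 176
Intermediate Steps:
a(T) = -4 + T
R = 0 (R = (-4/1 - 4/(-1))/4 = (-4*1 - 4*(-1))/4 = (-4 + 4)/4 = (1/4)*0 = 0)
g(Q) = -16*Q (g(Q) = 0 + (Q*2)*(-4 - 4) = 0 + (2*Q)*(-8) = 0 - 16*Q = -16*Q)
g(-11) - 125*0 = -16*(-11) - 125*0 = 176 + 0 = 176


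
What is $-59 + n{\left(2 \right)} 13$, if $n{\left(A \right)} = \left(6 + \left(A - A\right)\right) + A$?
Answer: $45$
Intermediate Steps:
$n{\left(A \right)} = 6 + A$ ($n{\left(A \right)} = \left(6 + 0\right) + A = 6 + A$)
$-59 + n{\left(2 \right)} 13 = -59 + \left(6 + 2\right) 13 = -59 + 8 \cdot 13 = -59 + 104 = 45$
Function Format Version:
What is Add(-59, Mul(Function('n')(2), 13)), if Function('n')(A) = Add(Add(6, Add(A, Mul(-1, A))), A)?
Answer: 45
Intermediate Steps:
Function('n')(A) = Add(6, A) (Function('n')(A) = Add(Add(6, 0), A) = Add(6, A))
Add(-59, Mul(Function('n')(2), 13)) = Add(-59, Mul(Add(6, 2), 13)) = Add(-59, Mul(8, 13)) = Add(-59, 104) = 45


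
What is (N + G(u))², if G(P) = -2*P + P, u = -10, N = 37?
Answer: 2209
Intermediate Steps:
G(P) = -P
(N + G(u))² = (37 - 1*(-10))² = (37 + 10)² = 47² = 2209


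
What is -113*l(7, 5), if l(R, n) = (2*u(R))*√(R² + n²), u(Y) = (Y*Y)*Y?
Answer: -77518*√74 ≈ -6.6684e+5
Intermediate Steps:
u(Y) = Y³ (u(Y) = Y²*Y = Y³)
l(R, n) = 2*R³*√(R² + n²) (l(R, n) = (2*R³)*√(R² + n²) = 2*R³*√(R² + n²))
-113*l(7, 5) = -226*7³*√(7² + 5²) = -226*343*√(49 + 25) = -226*343*√74 = -77518*√74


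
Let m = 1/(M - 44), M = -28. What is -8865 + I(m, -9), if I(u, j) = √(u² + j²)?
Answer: -8865 + √419905/72 ≈ -8856.0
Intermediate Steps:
m = -1/72 (m = 1/(-28 - 44) = 1/(-72) = -1/72 ≈ -0.013889)
I(u, j) = √(j² + u²)
-8865 + I(m, -9) = -8865 + √((-9)² + (-1/72)²) = -8865 + √(81 + 1/5184) = -8865 + √(419905/5184) = -8865 + √419905/72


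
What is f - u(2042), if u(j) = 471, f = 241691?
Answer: 241220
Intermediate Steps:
f - u(2042) = 241691 - 1*471 = 241691 - 471 = 241220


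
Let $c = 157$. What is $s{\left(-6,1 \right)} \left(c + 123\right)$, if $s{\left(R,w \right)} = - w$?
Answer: $-280$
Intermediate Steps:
$s{\left(-6,1 \right)} \left(c + 123\right) = \left(-1\right) 1 \left(157 + 123\right) = \left(-1\right) 280 = -280$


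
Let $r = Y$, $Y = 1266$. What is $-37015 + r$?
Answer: $-35749$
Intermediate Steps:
$r = 1266$
$-37015 + r = -37015 + 1266 = -35749$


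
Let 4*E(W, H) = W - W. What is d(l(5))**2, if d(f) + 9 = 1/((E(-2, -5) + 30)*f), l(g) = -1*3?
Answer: 657721/8100 ≈ 81.200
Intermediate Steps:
l(g) = -3
E(W, H) = 0 (E(W, H) = (W - W)/4 = (1/4)*0 = 0)
d(f) = -9 + 1/(30*f) (d(f) = -9 + 1/((0 + 30)*f) = -9 + 1/(30*f))
d(l(5))**2 = (-9 + (1/30)/(-3))**2 = (-9 + (1/30)*(-1/3))**2 = (-9 - 1/90)**2 = (-811/90)**2 = 657721/8100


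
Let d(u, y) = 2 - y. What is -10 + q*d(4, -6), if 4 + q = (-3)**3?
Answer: -258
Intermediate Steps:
q = -31 (q = -4 + (-3)**3 = -4 - 27 = -31)
-10 + q*d(4, -6) = -10 - 31*(2 - 1*(-6)) = -10 - 31*(2 + 6) = -10 - 31*8 = -10 - 248 = -258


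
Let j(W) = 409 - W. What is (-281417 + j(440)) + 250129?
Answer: -31319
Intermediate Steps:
(-281417 + j(440)) + 250129 = (-281417 + (409 - 1*440)) + 250129 = (-281417 + (409 - 440)) + 250129 = (-281417 - 31) + 250129 = -281448 + 250129 = -31319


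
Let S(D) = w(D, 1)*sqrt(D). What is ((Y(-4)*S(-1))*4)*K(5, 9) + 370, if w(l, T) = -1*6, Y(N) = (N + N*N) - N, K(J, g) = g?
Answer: 370 - 3456*I ≈ 370.0 - 3456.0*I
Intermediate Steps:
Y(N) = N**2 (Y(N) = (N + N**2) - N = N**2)
w(l, T) = -6
S(D) = -6*sqrt(D)
((Y(-4)*S(-1))*4)*K(5, 9) + 370 = (((-4)**2*(-6*I))*4)*9 + 370 = ((16*(-6*I))*4)*9 + 370 = (-96*I*4)*9 + 370 = -384*I*9 + 370 = -3456*I + 370 = 370 - 3456*I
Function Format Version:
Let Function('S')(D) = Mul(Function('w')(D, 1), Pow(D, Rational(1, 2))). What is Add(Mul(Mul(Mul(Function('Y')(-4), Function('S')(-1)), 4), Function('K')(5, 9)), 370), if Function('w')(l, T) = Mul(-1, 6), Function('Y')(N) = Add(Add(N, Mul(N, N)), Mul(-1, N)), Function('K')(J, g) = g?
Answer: Add(370, Mul(-3456, I)) ≈ Add(370.00, Mul(-3456.0, I))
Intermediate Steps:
Function('Y')(N) = Pow(N, 2) (Function('Y')(N) = Add(Add(N, Pow(N, 2)), Mul(-1, N)) = Pow(N, 2))
Function('w')(l, T) = -6
Function('S')(D) = Mul(-6, Pow(D, Rational(1, 2)))
Add(Mul(Mul(Mul(Function('Y')(-4), Function('S')(-1)), 4), Function('K')(5, 9)), 370) = Add(Mul(Mul(Mul(Pow(-4, 2), Mul(-6, Pow(-1, Rational(1, 2)))), 4), 9), 370) = Add(Mul(Mul(Mul(16, Mul(-6, I)), 4), 9), 370) = Add(Mul(Mul(Mul(-96, I), 4), 9), 370) = Add(Mul(Mul(-384, I), 9), 370) = Add(Mul(-3456, I), 370) = Add(370, Mul(-3456, I))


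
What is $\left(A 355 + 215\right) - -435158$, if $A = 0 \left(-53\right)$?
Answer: $435373$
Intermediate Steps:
$A = 0$
$\left(A 355 + 215\right) - -435158 = \left(0 \cdot 355 + 215\right) - -435158 = \left(0 + 215\right) + 435158 = 215 + 435158 = 435373$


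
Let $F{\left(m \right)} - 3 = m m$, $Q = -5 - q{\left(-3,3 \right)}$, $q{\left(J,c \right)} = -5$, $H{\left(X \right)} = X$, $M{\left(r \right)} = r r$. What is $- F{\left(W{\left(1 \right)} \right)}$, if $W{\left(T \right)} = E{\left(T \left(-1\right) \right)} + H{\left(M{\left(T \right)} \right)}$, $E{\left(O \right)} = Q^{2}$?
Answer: $-4$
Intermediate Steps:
$M{\left(r \right)} = r^{2}$
$Q = 0$ ($Q = -5 - -5 = -5 + 5 = 0$)
$E{\left(O \right)} = 0$ ($E{\left(O \right)} = 0^{2} = 0$)
$W{\left(T \right)} = T^{2}$ ($W{\left(T \right)} = 0 + T^{2} = T^{2}$)
$F{\left(m \right)} = 3 + m^{2}$ ($F{\left(m \right)} = 3 + m m = 3 + m^{2}$)
$- F{\left(W{\left(1 \right)} \right)} = - (3 + \left(1^{2}\right)^{2}) = - (3 + 1^{2}) = - (3 + 1) = \left(-1\right) 4 = -4$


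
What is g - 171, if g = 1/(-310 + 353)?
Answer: -7352/43 ≈ -170.98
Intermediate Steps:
g = 1/43 ≈ 0.023256
g - 171 = 1/43 - 171 = -7352/43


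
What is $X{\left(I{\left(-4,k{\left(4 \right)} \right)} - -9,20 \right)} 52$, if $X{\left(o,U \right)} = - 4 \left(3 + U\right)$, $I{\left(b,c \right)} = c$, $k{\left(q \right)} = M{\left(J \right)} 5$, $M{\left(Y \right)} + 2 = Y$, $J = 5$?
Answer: $-4784$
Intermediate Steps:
$M{\left(Y \right)} = -2 + Y$
$k{\left(q \right)} = 15$ ($k{\left(q \right)} = \left(-2 + 5\right) 5 = 3 \cdot 5 = 15$)
$X{\left(o,U \right)} = -12 - 4 U$
$X{\left(I{\left(-4,k{\left(4 \right)} \right)} - -9,20 \right)} 52 = \left(-12 - 80\right) 52 = \left(-92\right) 52 = -4784$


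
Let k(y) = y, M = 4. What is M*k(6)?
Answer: 24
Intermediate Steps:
M*k(6) = 4*6 = 24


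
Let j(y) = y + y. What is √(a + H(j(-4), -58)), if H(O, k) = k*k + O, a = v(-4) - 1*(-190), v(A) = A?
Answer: √3542 ≈ 59.515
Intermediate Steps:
j(y) = 2*y
a = 186 (a = -4 - 1*(-190) = -4 + 190 = 186)
H(O, k) = O + k² (H(O, k) = k² + O = O + k²)
√(a + H(j(-4), -58)) = √(186 + (2*(-4) + (-58)²)) = √(186 + (-8 + 3364)) = √(186 + 3356) = √3542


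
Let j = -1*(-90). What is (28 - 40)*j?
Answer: -1080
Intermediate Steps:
j = 90
(28 - 40)*j = (28 - 40)*90 = -12*90 = -1080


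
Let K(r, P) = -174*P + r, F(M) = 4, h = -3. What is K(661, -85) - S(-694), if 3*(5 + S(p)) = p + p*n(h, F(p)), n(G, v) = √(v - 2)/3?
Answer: 47062/3 + 694*√2/9 ≈ 15796.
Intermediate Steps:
n(G, v) = √(-2 + v)/3 (n(G, v) = √(-2 + v)*(⅓) = √(-2 + v)/3)
K(r, P) = r - 174*P
S(p) = -5 + p/3 + p*√2/9 (S(p) = -5 + (p + p*(√(-2 + 4)/3))/3 = -5 + (p + p*(√2/3))/3 = -5 + (p + p*√2/3)/3 = -5 + (p/3 + p*√2/9) = -5 + p/3 + p*√2/9)
K(661, -85) - S(-694) = (661 - 174*(-85)) - (-5 + (⅓)*(-694) + (⅑)*(-694)*√2) = (661 + 14790) - (-5 - 694/3 - 694*√2/9) = 15451 - (-709/3 - 694*√2/9) = 15451 + (709/3 + 694*√2/9) = 47062/3 + 694*√2/9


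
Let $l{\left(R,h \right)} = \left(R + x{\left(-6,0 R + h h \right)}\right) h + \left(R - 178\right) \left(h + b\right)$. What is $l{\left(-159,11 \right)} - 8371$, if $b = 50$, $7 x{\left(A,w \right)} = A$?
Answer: $- \frac{214805}{7} \approx -30686.0$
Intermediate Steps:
$x{\left(A,w \right)} = \frac{A}{7}$
$l{\left(R,h \right)} = h \left(- \frac{6}{7} + R\right) + \left(-178 + R\right) \left(50 + h\right)$ ($l{\left(R,h \right)} = \left(R + \frac{1}{7} \left(-6\right)\right) h + \left(R - 178\right) \left(h + 50\right) = \left(R - \frac{6}{7}\right) h + \left(-178 + R\right) \left(50 + h\right) = \left(- \frac{6}{7} + R\right) h + \left(-178 + R\right) \left(50 + h\right) = h \left(- \frac{6}{7} + R\right) + \left(-178 + R\right) \left(50 + h\right)$)
$l{\left(-159,11 \right)} - 8371 = \left(-8900 + 50 \left(-159\right) - \frac{13772}{7} + 2 \left(-159\right) 11\right) - 8371 = \left(-8900 - 7950 - \frac{13772}{7} - 3498\right) - 8371 = - \frac{156208}{7} - 8371 = - \frac{214805}{7}$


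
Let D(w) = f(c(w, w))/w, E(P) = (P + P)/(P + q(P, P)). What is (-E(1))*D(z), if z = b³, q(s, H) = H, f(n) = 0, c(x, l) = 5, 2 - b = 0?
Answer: 0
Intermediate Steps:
b = 2 (b = 2 - 1*0 = 2 + 0 = 2)
E(P) = 1 (E(P) = (P + P)/(P + P) = (2*P)/((2*P)) = (2*P)*(1/(2*P)) = 1)
z = 8 (z = 2³ = 8)
D(w) = 0 (D(w) = 0/w = 0)
(-E(1))*D(z) = -1*1*0 = -1*0 = 0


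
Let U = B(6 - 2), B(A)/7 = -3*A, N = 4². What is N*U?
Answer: -1344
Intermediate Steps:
N = 16
B(A) = -21*A (B(A) = 7*(-3*A) = -21*A)
U = -84 (U = -21*(6 - 2) = -21*4 = -84)
N*U = 16*(-84) = -1344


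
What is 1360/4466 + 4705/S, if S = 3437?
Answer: 1834775/1096403 ≈ 1.6734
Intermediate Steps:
1360/4466 + 4705/S = 1360/4466 + 4705/3437 = 1360*(1/4466) + 4705*(1/3437) = 680/2233 + 4705/3437 = 1834775/1096403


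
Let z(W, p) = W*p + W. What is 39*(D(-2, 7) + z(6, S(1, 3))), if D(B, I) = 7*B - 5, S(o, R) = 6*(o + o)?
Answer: 2301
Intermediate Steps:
S(o, R) = 12*o (S(o, R) = 6*(2*o) = 12*o)
z(W, p) = W + W*p
D(B, I) = -5 + 7*B
39*(D(-2, 7) + z(6, S(1, 3))) = 39*((-5 + 7*(-2)) + 6*(1 + 12*1)) = 39*((-5 - 14) + 6*(1 + 12)) = 39*(-19 + 6*13) = 39*(-19 + 78) = 39*59 = 2301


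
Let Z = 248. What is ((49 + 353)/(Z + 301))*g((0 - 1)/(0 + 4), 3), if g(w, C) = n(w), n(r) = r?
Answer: -67/366 ≈ -0.18306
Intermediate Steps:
g(w, C) = w
((49 + 353)/(Z + 301))*g((0 - 1)/(0 + 4), 3) = ((49 + 353)/(248 + 301))*((0 - 1)/(0 + 4)) = (402/549)*(-1/4) = (402*(1/549))*(-1*¼) = (134/183)*(-¼) = -67/366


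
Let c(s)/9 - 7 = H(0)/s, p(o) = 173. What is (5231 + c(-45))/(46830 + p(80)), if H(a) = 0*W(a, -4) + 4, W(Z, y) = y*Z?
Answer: 2406/21365 ≈ 0.11261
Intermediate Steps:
W(Z, y) = Z*y
H(a) = 4 (H(a) = 0*(a*(-4)) + 4 = 0*(-4*a) + 4 = 0 + 4 = 4)
c(s) = 63 + 36/s (c(s) = 63 + 9*(4/s) = 63 + 36/s)
(5231 + c(-45))/(46830 + p(80)) = (5231 + (63 + 36/(-45)))/(46830 + 173) = (5231 + (63 + 36*(-1/45)))/47003 = (5231 + (63 - 4/5))*(1/47003) = (5231 + 311/5)*(1/47003) = (26466/5)*(1/47003) = 2406/21365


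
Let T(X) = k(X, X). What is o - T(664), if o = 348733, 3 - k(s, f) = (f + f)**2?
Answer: 2112314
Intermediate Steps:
k(s, f) = 3 - 4*f**2 (k(s, f) = 3 - (f + f)**2 = 3 - (2*f)**2 = 3 - 4*f**2)
T(X) = 3 - 4*X**2
o - T(664) = 348733 - (3 - 4*664**2) = 348733 - (3 - 4*440896) = 348733 - (3 - 1763584) = 348733 - 1*(-1763581) = 348733 + 1763581 = 2112314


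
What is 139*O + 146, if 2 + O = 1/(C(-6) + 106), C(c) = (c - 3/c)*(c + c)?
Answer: -22565/172 ≈ -131.19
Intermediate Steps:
C(c) = 2*c*(c - 3/c) (C(c) = (c - 3/c)*(2*c) = 2*c*(c - 3/c))
O = -343/172 (O = -2 + 1/((-6 + 2*(-6)²) + 106) = -2 + 1/((-6 + 2*36) + 106) = -2 + 1/((-6 + 72) + 106) = -2 + 1/(66 + 106) = -2 + 1/172 = -343/172 ≈ -1.9942)
139*O + 146 = 139*(-343/172) + 146 = -47677/172 + 146 = -22565/172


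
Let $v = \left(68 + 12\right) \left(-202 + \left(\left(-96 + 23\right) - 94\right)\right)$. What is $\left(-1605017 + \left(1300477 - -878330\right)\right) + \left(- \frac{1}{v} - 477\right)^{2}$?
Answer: $\frac{698293708535521}{871430400} \approx 8.0132 \cdot 10^{5}$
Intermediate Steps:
$v = -29520$ ($v = 80 \left(-202 - 167\right) = 80 \left(-369\right) = -29520$)
$\left(-1605017 + \left(1300477 - -878330\right)\right) + \left(- \frac{1}{v} - 477\right)^{2} = \left(-1605017 + \left(1300477 - -878330\right)\right) + \left(- \frac{1}{-29520} - 477\right)^{2} = \left(-1605017 + \left(1300477 + 878330\right)\right) + \left(\left(-1\right) \left(- \frac{1}{29520}\right) - 477\right)^{2} = \left(-1605017 + 2178807\right) + \left(\frac{1}{29520} - 477\right)^{2} = 573790 + \left(- \frac{14081039}{29520}\right)^{2} = 573790 + \frac{198275659319521}{871430400} = \frac{698293708535521}{871430400}$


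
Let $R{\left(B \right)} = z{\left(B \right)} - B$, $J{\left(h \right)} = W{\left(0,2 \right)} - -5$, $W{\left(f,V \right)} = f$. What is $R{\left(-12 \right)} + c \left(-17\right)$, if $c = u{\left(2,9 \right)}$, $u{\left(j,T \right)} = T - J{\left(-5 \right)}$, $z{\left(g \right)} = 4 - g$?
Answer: $-40$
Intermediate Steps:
$J{\left(h \right)} = 5$ ($J{\left(h \right)} = 0 - -5 = 0 + 5 = 5$)
$R{\left(B \right)} = 4 - 2 B$ ($R{\left(B \right)} = \left(4 - B\right) - B = 4 - 2 B$)
$u{\left(j,T \right)} = -5 + T$ ($u{\left(j,T \right)} = T - 5 = -5 + T$)
$c = 4$ ($c = -5 + 9 = 4$)
$R{\left(-12 \right)} + c \left(-17\right) = \left(4 - -24\right) + 4 \left(-17\right) = \left(4 + 24\right) - 68 = 28 - 68 = -40$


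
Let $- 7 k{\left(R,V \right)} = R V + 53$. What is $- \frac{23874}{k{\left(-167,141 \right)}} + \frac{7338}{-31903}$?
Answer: $- \frac{2751982263}{374764541} \approx -7.3432$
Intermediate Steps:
$k{\left(R,V \right)} = - \frac{53}{7} - \frac{R V}{7}$ ($k{\left(R,V \right)} = - \frac{R V + 53}{7} = - \frac{53 + R V}{7} = - \frac{53}{7} - \frac{R V}{7}$)
$- \frac{23874}{k{\left(-167,141 \right)}} + \frac{7338}{-31903} = - \frac{23874}{- \frac{53}{7} - \left(- \frac{167}{7}\right) 141} + \frac{7338}{-31903} = - \frac{23874}{- \frac{53}{7} + \frac{23547}{7}} + 7338 \left(- \frac{1}{31903}\right) = - \frac{23874}{\frac{23494}{7}} - \frac{7338}{31903} = \left(-23874\right) \frac{7}{23494} - \frac{7338}{31903} = - \frac{83559}{11747} - \frac{7338}{31903} = - \frac{2751982263}{374764541}$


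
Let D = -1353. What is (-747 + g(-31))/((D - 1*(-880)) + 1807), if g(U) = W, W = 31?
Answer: -358/667 ≈ -0.53673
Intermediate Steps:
g(U) = 31
(-747 + g(-31))/((D - 1*(-880)) + 1807) = (-747 + 31)/((-1353 - 1*(-880)) + 1807) = -716/((-1353 + 880) + 1807) = -716/(-473 + 1807) = -716/1334 = -716*1/1334 = -358/667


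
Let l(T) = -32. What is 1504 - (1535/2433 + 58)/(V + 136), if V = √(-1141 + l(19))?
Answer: 325583864/216537 + 10973*I*√1173/3681129 ≈ 1503.6 + 0.10209*I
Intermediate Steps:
V = I*√1173 (V = √(-1141 - 32) = √(-1173) = I*√1173 ≈ 34.249*I)
1504 - (1535/2433 + 58)/(V + 136) = 1504 - (1535/2433 + 58)/(I*√1173 + 136) = 1504 - (1535*(1/2433) + 58)/(136 + I*√1173) = 1504 - (1535/2433 + 58)/(136 + I*√1173) = 1504 - 142649/(2433*(136 + I*√1173))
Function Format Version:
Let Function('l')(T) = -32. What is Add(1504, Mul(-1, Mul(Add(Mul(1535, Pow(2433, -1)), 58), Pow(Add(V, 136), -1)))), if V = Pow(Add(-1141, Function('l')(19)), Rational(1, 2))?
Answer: Add(Rational(325583864, 216537), Mul(Rational(10973, 3681129), I, Pow(1173, Rational(1, 2)))) ≈ Add(1503.6, Mul(0.10209, I))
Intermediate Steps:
V = Mul(I, Pow(1173, Rational(1, 2))) (V = Pow(Add(-1141, -32), Rational(1, 2)) = Pow(-1173, Rational(1, 2)) = Mul(I, Pow(1173, Rational(1, 2))) ≈ Mul(34.249, I))
Add(1504, Mul(-1, Mul(Add(Mul(1535, Pow(2433, -1)), 58), Pow(Add(V, 136), -1)))) = Add(1504, Mul(-1, Mul(Add(Mul(1535, Pow(2433, -1)), 58), Pow(Add(Mul(I, Pow(1173, Rational(1, 2))), 136), -1)))) = Add(1504, Mul(-1, Mul(Add(Mul(1535, Rational(1, 2433)), 58), Pow(Add(136, Mul(I, Pow(1173, Rational(1, 2)))), -1)))) = Add(1504, Mul(-1, Mul(Add(Rational(1535, 2433), 58), Pow(Add(136, Mul(I, Pow(1173, Rational(1, 2)))), -1)))) = Add(1504, Mul(-1, Mul(Rational(142649, 2433), Pow(Add(136, Mul(I, Pow(1173, Rational(1, 2)))), -1)))) = Add(1504, Mul(Rational(-142649, 2433), Pow(Add(136, Mul(I, Pow(1173, Rational(1, 2)))), -1)))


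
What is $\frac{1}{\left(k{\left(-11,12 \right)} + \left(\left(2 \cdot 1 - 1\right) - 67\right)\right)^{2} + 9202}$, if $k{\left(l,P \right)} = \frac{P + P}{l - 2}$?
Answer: $\frac{169}{2333062} \approx 7.2437 \cdot 10^{-5}$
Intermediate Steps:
$k{\left(l,P \right)} = \frac{2 P}{-2 + l}$
$\frac{1}{\left(k{\left(-11,12 \right)} + \left(\left(2 \cdot 1 - 1\right) - 67\right)\right)^{2} + 9202} = \frac{1}{\left(2 \cdot 12 \frac{1}{-2 - 11} + \left(\left(2 \cdot 1 - 1\right) - 67\right)\right)^{2} + 9202} = \frac{1}{\left(2 \cdot 12 \frac{1}{-13} + \left(\left(2 - 1\right) - 67\right)\right)^{2} + 9202} = \frac{1}{\left(2 \cdot 12 \left(- \frac{1}{13}\right) + \left(1 - 67\right)\right)^{2} + 9202} = \frac{1}{\left(- \frac{24}{13} - 66\right)^{2} + 9202} = \frac{1}{\left(- \frac{882}{13}\right)^{2} + 9202} = \frac{1}{\frac{777924}{169} + 9202} = \frac{1}{\frac{2333062}{169}} = \frac{169}{2333062}$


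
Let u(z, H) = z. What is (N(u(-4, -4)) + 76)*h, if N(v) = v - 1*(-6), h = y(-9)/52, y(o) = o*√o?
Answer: -81*I/2 ≈ -40.5*I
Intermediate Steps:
y(o) = o^(3/2)
h = -27*I/52 (h = (-9)^(3/2)/52 = -27*I*(1/52) = -27*I/52 ≈ -0.51923*I)
N(v) = 6 + v (N(v) = v + 6 = 6 + v)
(N(u(-4, -4)) + 76)*h = ((6 - 4) + 76)*(-27*I/52) = (2 + 76)*(-27*I/52) = 78*(-27*I/52) = -81*I/2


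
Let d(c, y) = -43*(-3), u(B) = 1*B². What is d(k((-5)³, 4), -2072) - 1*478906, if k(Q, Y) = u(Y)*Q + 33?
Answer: -478777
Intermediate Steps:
u(B) = B²
k(Q, Y) = 33 + Q*Y² (k(Q, Y) = Y²*Q + 33 = Q*Y² + 33 = 33 + Q*Y²)
d(c, y) = 129
d(k((-5)³, 4), -2072) - 1*478906 = 129 - 1*478906 = 129 - 478906 = -478777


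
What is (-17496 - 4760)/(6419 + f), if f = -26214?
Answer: 208/185 ≈ 1.1243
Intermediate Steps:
(-17496 - 4760)/(6419 + f) = (-17496 - 4760)/(6419 - 26214) = -22256/(-19795) = -22256*(-1/19795) = 208/185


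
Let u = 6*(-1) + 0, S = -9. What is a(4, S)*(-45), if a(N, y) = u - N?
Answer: 450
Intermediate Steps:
u = -6 (u = -6 + 0 = -6)
a(N, y) = -6 - N
a(4, S)*(-45) = (-6 - 1*4)*(-45) = (-6 - 4)*(-45) = -10*(-45) = 450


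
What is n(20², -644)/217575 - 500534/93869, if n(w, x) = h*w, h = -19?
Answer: -4384683578/816941907 ≈ -5.3672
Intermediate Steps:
n(w, x) = -19*w
n(20², -644)/217575 - 500534/93869 = -19*20²/217575 - 500534/93869 = -19*400*(1/217575) - 500534*1/93869 = -7600*1/217575 - 500534/93869 = -304/8703 - 500534/93869 = -4384683578/816941907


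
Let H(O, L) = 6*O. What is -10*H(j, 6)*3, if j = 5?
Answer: -900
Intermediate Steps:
-10*H(j, 6)*3 = -60*5*3 = -10*30*3 = -300*3 = -900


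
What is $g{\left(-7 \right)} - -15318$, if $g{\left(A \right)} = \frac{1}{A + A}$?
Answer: $\frac{214451}{14} \approx 15318.0$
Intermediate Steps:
$g{\left(A \right)} = \frac{1}{2 A}$
$g{\left(-7 \right)} - -15318 = \frac{1}{2 \left(-7\right)} - -15318 = \frac{1}{2} \left(- \frac{1}{7}\right) + 15318 = - \frac{1}{14} + 15318 = \frac{214451}{14}$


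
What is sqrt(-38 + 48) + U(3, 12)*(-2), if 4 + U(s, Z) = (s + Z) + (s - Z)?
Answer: -4 + sqrt(10) ≈ -0.83772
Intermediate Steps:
U(s, Z) = -4 + 2*s (U(s, Z) = -4 + ((s + Z) + (s - Z)) = -4 + ((Z + s) + (s - Z)) = -4 + 2*s)
sqrt(-38 + 48) + U(3, 12)*(-2) = sqrt(-38 + 48) + (-4 + 2*3)*(-2) = sqrt(10) + (-4 + 6)*(-2) = sqrt(10) + 2*(-2) = sqrt(10) - 4 = -4 + sqrt(10)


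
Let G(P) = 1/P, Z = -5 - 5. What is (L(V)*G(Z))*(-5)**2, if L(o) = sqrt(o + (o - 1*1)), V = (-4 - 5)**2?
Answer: -5*sqrt(161)/2 ≈ -31.721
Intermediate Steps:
Z = -10
V = 81 (V = (-9)**2 = 81)
L(o) = sqrt(-1 + 2*o) (L(o) = sqrt(o + (o - 1)) = sqrt(o + (-1 + o)) = sqrt(-1 + 2*o))
(L(V)*G(Z))*(-5)**2 = (sqrt(-1 + 2*81)/(-10))*(-5)**2 = (sqrt(-1 + 162)*(-1/10))*25 = (sqrt(161)*(-1/10))*25 = -sqrt(161)/10*25 = -5*sqrt(161)/2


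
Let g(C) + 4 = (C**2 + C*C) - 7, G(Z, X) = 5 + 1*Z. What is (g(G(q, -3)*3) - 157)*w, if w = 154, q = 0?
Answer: 43428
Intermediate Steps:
G(Z, X) = 5 + Z
g(C) = -11 + 2*C**2 (g(C) = -4 + ((C**2 + C*C) - 7) = -4 + ((C**2 + C**2) - 7) = -4 + (2*C**2 - 7) = -4 + (-7 + 2*C**2) = -11 + 2*C**2)
(g(G(q, -3)*3) - 157)*w = ((-11 + 2*((5 + 0)*3)**2) - 157)*154 = ((-11 + 2*(5*3)**2) - 157)*154 = ((-11 + 2*15**2) - 157)*154 = ((-11 + 2*225) - 157)*154 = ((-11 + 450) - 157)*154 = (439 - 157)*154 = 282*154 = 43428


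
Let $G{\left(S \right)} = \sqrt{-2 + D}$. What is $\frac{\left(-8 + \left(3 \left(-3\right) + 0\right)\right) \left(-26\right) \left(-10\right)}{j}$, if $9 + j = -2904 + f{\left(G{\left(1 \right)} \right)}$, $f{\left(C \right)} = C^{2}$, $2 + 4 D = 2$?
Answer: $\frac{884}{583} \approx 1.5163$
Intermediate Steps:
$D = 0$ ($D = - \frac{1}{2} + \frac{1}{4} \cdot 2 = - \frac{1}{2} + \frac{1}{2} = 0$)
$G{\left(S \right)} = i \sqrt{2}$ ($G{\left(S \right)} = \sqrt{-2 + 0} = \sqrt{-2} = i \sqrt{2}$)
$j = -2915$ ($j = -9 - \left(2904 - \left(i \sqrt{2}\right)^{2}\right) = -9 - 2906 = -2915$)
$\frac{\left(-8 + \left(3 \left(-3\right) + 0\right)\right) \left(-26\right) \left(-10\right)}{j} = \frac{\left(-8 + \left(3 \left(-3\right) + 0\right)\right) \left(-26\right) \left(-10\right)}{-2915} = \left(-8 + \left(-9 + 0\right)\right) \left(-26\right) \left(-10\right) \left(- \frac{1}{2915}\right) = \left(-8 - 9\right) \left(-26\right) \left(-10\right) \left(- \frac{1}{2915}\right) = \left(-17\right) \left(-26\right) \left(-10\right) \left(- \frac{1}{2915}\right) = 442 \left(-10\right) \left(- \frac{1}{2915}\right) = \left(-4420\right) \left(- \frac{1}{2915}\right) = \frac{884}{583}$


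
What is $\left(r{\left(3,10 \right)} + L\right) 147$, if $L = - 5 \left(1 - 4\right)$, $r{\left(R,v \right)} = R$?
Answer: $2646$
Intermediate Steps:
$L = 15$ ($L = \left(-5\right) \left(-3\right) = 15$)
$\left(r{\left(3,10 \right)} + L\right) 147 = \left(3 + 15\right) 147 = 18 \cdot 147 = 2646$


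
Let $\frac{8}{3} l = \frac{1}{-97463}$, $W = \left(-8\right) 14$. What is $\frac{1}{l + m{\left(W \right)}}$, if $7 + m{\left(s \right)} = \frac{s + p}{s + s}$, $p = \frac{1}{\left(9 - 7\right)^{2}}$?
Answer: $- \frac{87326848}{567722311} \approx -0.15382$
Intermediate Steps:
$p = \frac{1}{4}$ ($p = \frac{1}{2^{2}} = \frac{1}{4} \approx 0.25$)
$W = -112$
$m{\left(s \right)} = -7 + \frac{\frac{1}{4} + s}{2 s}$ ($m{\left(s \right)} = -7 + \frac{s + \frac{1}{4}}{s + s} = -7 + \frac{\frac{1}{4} + s}{2 s}$)
$l = - \frac{3}{779704}$ ($l = \frac{3}{8 \left(-97463\right)} = \frac{3}{8} \left(- \frac{1}{97463}\right) = - \frac{3}{779704} \approx -3.8476 \cdot 10^{-6}$)
$\frac{1}{l + m{\left(W \right)}} = \frac{1}{- \frac{3}{779704} + \frac{1 - -5824}{8 \left(-112\right)}} = \frac{1}{- \frac{3}{779704} + \frac{1}{8} \left(- \frac{1}{112}\right) \left(1 + 5824\right)} = \frac{1}{- \frac{3}{779704} + \frac{1}{8} \left(- \frac{1}{112}\right) 5825} = \frac{1}{- \frac{3}{779704} - \frac{5825}{896}} = \frac{1}{- \frac{567722311}{87326848}} = - \frac{87326848}{567722311}$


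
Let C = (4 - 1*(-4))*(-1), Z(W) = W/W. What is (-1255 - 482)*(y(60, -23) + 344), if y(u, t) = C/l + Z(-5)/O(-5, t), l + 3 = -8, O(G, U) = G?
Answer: -32914413/55 ≈ -5.9844e+5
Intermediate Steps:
Z(W) = 1
C = -8 (C = (4 + 4)*(-1) = 8*(-1) = -8)
l = -11 (l = -3 - 8 = -11)
y(u, t) = 29/55 (y(u, t) = -8/(-11) + 1/(-5) = -8*(-1/11) + 1*(-⅕) = 8/11 - ⅕ = 29/55)
(-1255 - 482)*(y(60, -23) + 344) = (-1255 - 482)*(29/55 + 344) = -1737*18949/55 = -32914413/55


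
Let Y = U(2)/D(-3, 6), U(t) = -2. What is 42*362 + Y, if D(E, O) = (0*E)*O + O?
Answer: 45611/3 ≈ 15204.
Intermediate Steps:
D(E, O) = O (D(E, O) = 0*O + O = 0 + O = O)
Y = -⅓ (Y = -2/6 = -2*⅙ = -⅓ ≈ -0.33333)
42*362 + Y = 42*362 - ⅓ = 15204 - ⅓ = 45611/3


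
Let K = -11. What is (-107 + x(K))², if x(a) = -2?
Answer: 11881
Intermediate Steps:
(-107 + x(K))² = (-107 - 2)² = (-109)² = 11881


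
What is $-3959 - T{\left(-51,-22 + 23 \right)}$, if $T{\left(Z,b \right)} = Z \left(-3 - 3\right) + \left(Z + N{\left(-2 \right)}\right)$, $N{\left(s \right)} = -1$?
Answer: $-4213$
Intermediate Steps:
$T{\left(Z,b \right)} = -1 - 5 Z$ ($T{\left(Z,b \right)} = Z \left(-3 - 3\right) + \left(Z - 1\right) = Z \left(-3 - 3\right) + \left(-1 + Z\right) = Z \left(-6\right) + \left(-1 + Z\right) = - 6 Z + \left(-1 + Z\right) = -1 - 5 Z$)
$-3959 - T{\left(-51,-22 + 23 \right)} = -3959 - \left(-1 - -255\right) = -3959 - \left(-1 + 255\right) = -3959 - 254 = -4213$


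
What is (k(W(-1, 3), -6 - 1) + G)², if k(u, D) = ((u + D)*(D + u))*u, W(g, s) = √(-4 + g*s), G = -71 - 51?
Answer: -11772 - 2016*I*√7 ≈ -11772.0 - 5333.8*I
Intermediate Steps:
G = -122
k(u, D) = u*(D + u)² (k(u, D) = ((D + u)*(D + u))*u = (D + u)²*u = u*(D + u)²)
(k(W(-1, 3), -6 - 1) + G)² = (√(-4 - 1*3)*((-6 - 1) + √(-4 - 1*3))² - 122)² = (√(-4 - 3)*(-7 + √(-4 - 3))² - 122)² = (√(-7)*(-7 + √(-7))² - 122)² = ((I*√7)*(-7 + I*√7)² - 122)² = (I*√7*(-7 + I*√7)² - 122)² = (-122 + I*√7*(-7 + I*√7)²)²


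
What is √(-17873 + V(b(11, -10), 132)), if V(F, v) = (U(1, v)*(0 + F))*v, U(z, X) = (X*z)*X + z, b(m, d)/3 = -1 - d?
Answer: √62084827 ≈ 7879.4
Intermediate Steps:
b(m, d) = -3 - 3*d (b(m, d) = 3*(-1 - d) = -3 - 3*d)
U(z, X) = z + z*X² (U(z, X) = z*X² + z = z + z*X²)
V(F, v) = F*v*(1 + v²) (V(F, v) = ((1*(1 + v²))*(0 + F))*v = ((1 + v²)*F)*v = (F*(1 + v²))*v = F*v*(1 + v²))
√(-17873 + V(b(11, -10), 132)) = √(-17873 + (-3 - 3*(-10))*132*(1 + 132²)) = √(-17873 + (-3 + 30)*132*(1 + 17424)) = √(-17873 + 27*132*17425) = √(-17873 + 62102700) = √62084827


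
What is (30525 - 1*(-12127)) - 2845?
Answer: 39807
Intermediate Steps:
(30525 - 1*(-12127)) - 2845 = (30525 + 12127) - 2845 = 42652 - 2845 = 39807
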